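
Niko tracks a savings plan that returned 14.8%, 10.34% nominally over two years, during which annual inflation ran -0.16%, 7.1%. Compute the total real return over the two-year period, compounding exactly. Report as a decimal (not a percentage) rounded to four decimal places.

Compound the nominal returns: 1.1480 × 1.1034 = 1.266703.
Compound inflation: 0.9984 × 1.0710 = 1.069286.
Deflate: 1.266703 / 1.069286 = 1.184625.
Total real return = 1.184625 − 1 → 0.1846.

0.1846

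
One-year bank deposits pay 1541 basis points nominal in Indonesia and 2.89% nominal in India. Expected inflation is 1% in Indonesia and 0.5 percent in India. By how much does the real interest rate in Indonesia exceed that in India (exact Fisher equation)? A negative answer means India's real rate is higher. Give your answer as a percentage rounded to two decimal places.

Indonesia: (1 + 0.1541)/(1 + 0.0100) − 1 = 14.2673%
India: (1 + 0.0289)/(1 + 0.0050) − 1 = 2.3781%
Differential = 14.2673% − 2.3781% = 11.8892% → 11.89%.

11.89%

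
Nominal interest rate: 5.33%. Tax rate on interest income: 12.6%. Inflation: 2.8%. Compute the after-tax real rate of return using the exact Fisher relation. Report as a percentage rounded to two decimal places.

1.81%

After-tax nominal return = 5.33% × (1 − 0.126) = 4.65842%.
1 + r = 1.0465842 / 1.02800 = 1.018078
After-tax real rate = 1.018078 − 1 → 1.81%.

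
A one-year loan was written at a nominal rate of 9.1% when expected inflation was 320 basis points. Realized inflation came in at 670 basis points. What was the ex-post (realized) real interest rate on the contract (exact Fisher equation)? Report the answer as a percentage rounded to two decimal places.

2.25%

Ex-post: (1 + 0.0910)/(1 + 0.0670) − 1 = 2.2493%
So the realized real rate is 2.25%.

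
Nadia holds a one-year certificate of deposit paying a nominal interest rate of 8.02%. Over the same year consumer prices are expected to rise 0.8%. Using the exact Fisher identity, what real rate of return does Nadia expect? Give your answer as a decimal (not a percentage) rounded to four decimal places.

0.0716

1 + r = 1.08020 / 1.00800 = 1.071627
r = 1.071627 − 1 = 7.1627%, i.e. 0.0716.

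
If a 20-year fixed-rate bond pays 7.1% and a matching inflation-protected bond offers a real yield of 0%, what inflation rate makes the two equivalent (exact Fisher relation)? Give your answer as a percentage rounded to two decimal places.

(1 + π) = (1 + i)/(1 + r) = 1.07100 / 1.00000 = 1.071000
Break-even inflation = 1.071000 − 1 → 7.10%.

7.10%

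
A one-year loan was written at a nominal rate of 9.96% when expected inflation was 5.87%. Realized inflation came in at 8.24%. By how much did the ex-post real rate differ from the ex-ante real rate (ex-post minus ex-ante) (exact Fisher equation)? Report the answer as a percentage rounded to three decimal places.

-2.274%

Ex-ante: (1 + 0.0996)/(1 + 0.0587) − 1 = 3.8632%
Ex-post: (1 + 0.0996)/(1 + 0.0824) − 1 = 1.5891%
Difference (ex-post − ex-ante) = -2.2742% → -2.274%.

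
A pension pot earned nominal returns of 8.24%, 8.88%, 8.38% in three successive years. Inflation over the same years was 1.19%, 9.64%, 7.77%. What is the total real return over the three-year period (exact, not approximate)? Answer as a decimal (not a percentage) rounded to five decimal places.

Nominal growth factor = 1.0824 × 1.0888 × 1.0838 = 1.277277
Price-level growth factor = 1.0119 × 1.0964 × 1.0777 = 1.195651
Real growth factor = 1.277277 / 1.195651 = 1.068269
Total real return = 1.068269 − 1 → 0.06827.

0.06827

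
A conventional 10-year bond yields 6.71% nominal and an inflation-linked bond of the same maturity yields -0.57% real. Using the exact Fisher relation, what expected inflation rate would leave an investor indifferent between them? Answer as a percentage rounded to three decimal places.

7.322%

(1 + π) = (1 + i)/(1 + r) = 1.06710 / 0.99430 = 1.073217
Break-even inflation = 1.073217 − 1 → 7.322%.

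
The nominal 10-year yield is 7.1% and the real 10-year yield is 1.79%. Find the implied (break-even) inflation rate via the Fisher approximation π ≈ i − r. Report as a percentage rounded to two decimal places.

5.31%

π ≈ i − r = 7.1% − 1.79% → 5.31%.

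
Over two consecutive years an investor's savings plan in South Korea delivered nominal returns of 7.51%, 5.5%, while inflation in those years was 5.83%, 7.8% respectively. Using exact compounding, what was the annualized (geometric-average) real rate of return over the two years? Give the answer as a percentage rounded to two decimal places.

Nominal growth factor = 1.0751 × 1.0550 = 1.13423050
Price-level growth factor = 1.0583 × 1.0780 = 1.14084740
Real growth factor = 1.13423050 / 1.14084740 = 0.99420001
Annualized real rate = 0.99420001^(1/2) − 1 = -0.2904% → -0.29%.

-0.29%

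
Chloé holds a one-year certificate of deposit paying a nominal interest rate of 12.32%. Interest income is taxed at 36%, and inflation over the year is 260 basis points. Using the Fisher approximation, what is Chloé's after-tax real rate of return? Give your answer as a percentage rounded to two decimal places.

After-tax nominal return = 12.32% × (1 − 0.36) = 7.8848%.
r ≈ 7.8848% − 2.6% → 5.28%.

5.28%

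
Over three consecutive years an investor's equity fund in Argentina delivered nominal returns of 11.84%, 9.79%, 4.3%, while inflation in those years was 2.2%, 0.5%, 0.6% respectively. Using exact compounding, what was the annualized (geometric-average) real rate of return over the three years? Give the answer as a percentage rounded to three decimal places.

7.418%

Compound the nominal returns: 1.1184 × 1.0979 × 1.0430 = 1.28069069.
Compound inflation: 1.0220 × 1.0050 × 1.0060 = 1.03327266.
Deflate: 1.28069069 / 1.03327266 = 1.23945086.
Annualized real rate = 1.23945086^(1/3) − 1 = 7.4178% → 7.418%.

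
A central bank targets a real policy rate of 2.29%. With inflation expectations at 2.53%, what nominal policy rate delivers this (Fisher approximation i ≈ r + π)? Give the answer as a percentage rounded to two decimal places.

i ≈ r + π = 2.29% + 2.53% = 4.82%.

4.82%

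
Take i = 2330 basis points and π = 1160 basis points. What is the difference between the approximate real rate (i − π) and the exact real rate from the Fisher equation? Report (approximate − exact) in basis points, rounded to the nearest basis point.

122 basis points

Approximate: r ≈ 23.300% − 11.600% = 11.7000%
Exact: (1 + 0.2330)/(1 + 0.1160) − 1 = 10.4839%
Error = 11.7000% − 10.4839% = 1.2161% → 122 basis points.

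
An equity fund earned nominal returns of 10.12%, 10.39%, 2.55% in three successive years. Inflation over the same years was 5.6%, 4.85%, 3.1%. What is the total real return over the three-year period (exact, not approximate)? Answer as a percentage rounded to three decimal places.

Nominal growth factor = 1.1012 × 1.1039 × 1.0255 = 1.2466129
Price-level growth factor = 1.0560 × 1.0485 × 1.0310 = 1.1415397
Real growth factor = 1.2466129 / 1.1415397 = 1.0920451
Total real return = 1.0920451 − 1 → 9.205%.

9.205%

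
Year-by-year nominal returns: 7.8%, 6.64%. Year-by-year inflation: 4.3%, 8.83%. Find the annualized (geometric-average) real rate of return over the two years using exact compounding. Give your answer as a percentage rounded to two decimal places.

0.64%

Nominal growth factor = 1.0780 × 1.0664 = 1.14957920
Price-level growth factor = 1.0430 × 1.0883 = 1.13509690
Real growth factor = 1.14957920 / 1.13509690 = 1.01275865
Annualized real rate = 1.01275865^(1/2) − 1 = 0.6359% → 0.64%.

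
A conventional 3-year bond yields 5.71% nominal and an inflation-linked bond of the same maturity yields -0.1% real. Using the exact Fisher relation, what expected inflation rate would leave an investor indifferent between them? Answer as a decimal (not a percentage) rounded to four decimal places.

0.0582

(1 + π) = (1 + i)/(1 + r) = 1.05710 / 0.99900 = 1.058158
Break-even inflation = 1.058158 − 1 → 0.0582.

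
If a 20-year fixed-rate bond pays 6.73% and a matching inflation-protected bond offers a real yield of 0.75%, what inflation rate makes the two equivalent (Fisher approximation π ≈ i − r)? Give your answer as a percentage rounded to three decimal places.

π ≈ i − r = 6.73% − 0.75% → 5.980%.

5.980%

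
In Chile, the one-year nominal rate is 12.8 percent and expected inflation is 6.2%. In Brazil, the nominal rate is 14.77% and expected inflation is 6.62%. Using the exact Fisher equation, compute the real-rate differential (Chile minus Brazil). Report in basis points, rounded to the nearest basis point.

-143 basis points

Chile: (1 + 0.1280)/(1 + 0.0620) − 1 = 6.2147%
Brazil: (1 + 0.1477)/(1 + 0.0662) − 1 = 7.6440%
Differential = 6.2147% − 7.6440% = -1.4293% → -143 basis points.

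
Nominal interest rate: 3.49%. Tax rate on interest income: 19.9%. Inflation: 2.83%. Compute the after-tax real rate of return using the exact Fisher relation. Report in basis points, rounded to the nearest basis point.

After-tax nominal return = 3.49% × (1 − 0.199) = 2.79549%.
1 + r = 1.0279549 / 1.02830 = 0.999664
After-tax real rate = 0.999664 − 1 → -3 basis points.

-3 basis points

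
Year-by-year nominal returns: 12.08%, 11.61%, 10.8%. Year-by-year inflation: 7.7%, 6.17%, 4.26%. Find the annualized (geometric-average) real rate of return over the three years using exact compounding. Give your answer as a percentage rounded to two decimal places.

Nominal growth factor = 1.1208 × 1.1161 × 1.1080 = 1.38602477
Price-level growth factor = 1.0770 × 1.0617 × 1.0426 = 1.19216191
Real growth factor = 1.38602477 / 1.19216191 = 1.16261454
Annualized real rate = 1.16261454^(1/3) − 1 = 5.1506% → 5.15%.

5.15%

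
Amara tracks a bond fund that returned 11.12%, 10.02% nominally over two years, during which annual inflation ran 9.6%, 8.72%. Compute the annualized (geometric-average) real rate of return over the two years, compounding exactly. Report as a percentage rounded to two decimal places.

1.29%

Compound the nominal returns: 1.1112 × 1.1002 = 1.22254224.
Compound inflation: 1.0960 × 1.0872 = 1.19157120.
Deflate: 1.22254224 / 1.19157120 = 1.02599177.
Annualized real rate = 1.02599177^(1/2) − 1 = 1.2913% → 1.29%.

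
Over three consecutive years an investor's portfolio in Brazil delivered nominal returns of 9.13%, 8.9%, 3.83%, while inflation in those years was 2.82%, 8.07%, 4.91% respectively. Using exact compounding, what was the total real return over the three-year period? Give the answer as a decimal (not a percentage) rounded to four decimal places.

Nominal growth factor = 1.0913 × 1.0890 × 1.0383 = 1.233942
Price-level growth factor = 1.0282 × 1.0807 × 1.0491 = 1.165734
Real growth factor = 1.233942 / 1.165734 = 1.058511
Total real return = 1.058511 − 1 → 0.0585.

0.0585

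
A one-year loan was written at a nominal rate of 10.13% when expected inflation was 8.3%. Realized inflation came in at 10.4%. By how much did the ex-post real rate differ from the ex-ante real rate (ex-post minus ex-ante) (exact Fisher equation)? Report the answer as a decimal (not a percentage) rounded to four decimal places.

Ex-ante: (1 + 0.1013)/(1 + 0.0830) − 1 = 1.6898%
Ex-post: (1 + 0.1013)/(1 + 0.1040) − 1 = -0.2446%
Difference (ex-post − ex-ante) = -1.9343% → -0.0193.

-0.0193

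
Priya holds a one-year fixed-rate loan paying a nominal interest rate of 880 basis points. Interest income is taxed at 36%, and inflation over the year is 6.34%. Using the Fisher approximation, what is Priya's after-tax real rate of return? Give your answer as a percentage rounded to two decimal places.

-0.71%

After-tax nominal return = 8.8% × (1 − 0.36) = 5.6320%.
r ≈ 5.6320% − 6.34% → -0.71%.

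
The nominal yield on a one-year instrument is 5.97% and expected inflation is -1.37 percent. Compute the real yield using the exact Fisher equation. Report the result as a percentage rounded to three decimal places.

1 + r = 1.05970 / 0.98630 = 1.074420
r = 1.074420 − 1 = 7.4420%, i.e. 7.442%.

7.442%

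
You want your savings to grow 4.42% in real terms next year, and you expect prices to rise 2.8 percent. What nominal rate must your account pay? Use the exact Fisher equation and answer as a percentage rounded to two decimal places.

(1 + i) = (1 + r)(1 + π) = 1.04420 × 1.02800 = 1.0734376
i = 1.0734376 − 1, so the required nominal rate is 7.34%.

7.34%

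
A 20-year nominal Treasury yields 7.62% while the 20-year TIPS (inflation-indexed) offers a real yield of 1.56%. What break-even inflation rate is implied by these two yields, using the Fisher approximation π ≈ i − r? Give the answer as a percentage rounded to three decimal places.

π ≈ i − r = 7.62% − 1.56% → 6.060%.

6.060%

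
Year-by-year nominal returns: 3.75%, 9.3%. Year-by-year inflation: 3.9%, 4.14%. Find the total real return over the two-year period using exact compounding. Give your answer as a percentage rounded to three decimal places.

Nominal growth factor = 1.0375 × 1.0930 = 1.133988
Price-level growth factor = 1.0390 × 1.0414 = 1.082015
Real growth factor = 1.133988 / 1.082015 = 1.048033
Total real return = 1.048033 − 1 → 4.803%.

4.803%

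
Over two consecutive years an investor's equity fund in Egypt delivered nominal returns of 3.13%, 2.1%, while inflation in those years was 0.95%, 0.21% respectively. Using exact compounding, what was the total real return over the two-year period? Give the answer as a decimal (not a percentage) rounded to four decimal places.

Compound the nominal returns: 1.0313 × 1.0210 = 1.052957.
Compound inflation: 1.0095 × 1.0021 = 1.011620.
Deflate: 1.052957 / 1.011620 = 1.040863.
Total real return = 1.040863 − 1 → 0.0409.

0.0409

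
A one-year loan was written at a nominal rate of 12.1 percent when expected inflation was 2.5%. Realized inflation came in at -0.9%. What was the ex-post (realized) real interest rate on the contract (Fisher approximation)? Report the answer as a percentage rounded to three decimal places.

13.000%

Ex-post: 12.1% − (-0.9%) = 13.000%
So the realized real rate is 13.000%.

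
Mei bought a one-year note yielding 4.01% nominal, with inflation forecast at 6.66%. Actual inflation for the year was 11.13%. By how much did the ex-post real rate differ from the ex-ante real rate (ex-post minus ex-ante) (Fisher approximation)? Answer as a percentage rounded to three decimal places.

-4.470%

Ex-ante: 4.01% − 6.66% = -2.650%
Ex-post: 4.01% − 11.13% = -7.120%
Difference (ex-post − ex-ante) = -4.4700% → -4.470%.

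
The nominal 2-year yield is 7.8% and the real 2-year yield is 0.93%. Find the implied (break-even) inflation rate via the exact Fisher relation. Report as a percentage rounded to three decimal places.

6.807%

(1 + π) = (1 + i)/(1 + r) = 1.07800 / 1.00930 = 1.068067
Break-even inflation = 1.068067 − 1 → 6.807%.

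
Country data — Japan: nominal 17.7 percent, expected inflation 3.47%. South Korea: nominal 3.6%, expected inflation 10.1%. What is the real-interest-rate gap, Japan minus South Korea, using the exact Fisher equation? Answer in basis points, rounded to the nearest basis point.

1966 basis points

Japan: (1 + 0.1770)/(1 + 0.0347) − 1 = 13.7528%
South Korea: (1 + 0.0360)/(1 + 0.1010) − 1 = -5.9037%
Differential = 13.7528% − (-5.9037%) = 19.6565% → 1966 basis points.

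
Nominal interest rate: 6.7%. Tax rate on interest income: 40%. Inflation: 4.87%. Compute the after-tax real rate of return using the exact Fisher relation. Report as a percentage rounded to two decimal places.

-0.81%

After-tax nominal return = 6.7% × (1 − 0.4) = 4.0200%.
1 + r = 1.04020 / 1.04870 = 0.991895
After-tax real rate = 0.991895 − 1 → -0.81%.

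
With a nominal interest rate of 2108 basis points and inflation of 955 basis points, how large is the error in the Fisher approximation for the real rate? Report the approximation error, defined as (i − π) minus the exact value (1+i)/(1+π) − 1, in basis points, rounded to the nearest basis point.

Approximate: r ≈ 21.080% − 9.550% = 11.5300%
Exact: (1 + 0.2108)/(1 + 0.0955) − 1 = 10.5249%
Error = 11.5300% − 10.5249% = 1.0051% → 101 basis points.

101 basis points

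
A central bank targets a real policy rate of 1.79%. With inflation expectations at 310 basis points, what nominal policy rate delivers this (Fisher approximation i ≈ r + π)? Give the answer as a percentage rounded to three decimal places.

i ≈ r + π = 1.79% + 3.1% = 4.890%.

4.890%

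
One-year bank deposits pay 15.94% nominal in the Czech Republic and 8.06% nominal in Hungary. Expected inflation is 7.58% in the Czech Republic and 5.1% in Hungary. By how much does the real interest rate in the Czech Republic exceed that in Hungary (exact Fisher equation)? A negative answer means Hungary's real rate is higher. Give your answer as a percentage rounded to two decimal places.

4.95%

The Czech Republic: (1 + 0.1594)/(1 + 0.0758) − 1 = 7.7710%
Hungary: (1 + 0.0806)/(1 + 0.0510) − 1 = 2.8164%
Differential = 7.7710% − 2.8164% = 4.9546% → 4.95%.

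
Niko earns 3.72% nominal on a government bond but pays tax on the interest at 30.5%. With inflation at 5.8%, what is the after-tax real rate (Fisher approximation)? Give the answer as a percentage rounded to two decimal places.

-3.21%

After-tax nominal return = 3.72% × (1 − 0.305) = 2.5854%.
r ≈ 2.5854% − 5.8% → -3.21%.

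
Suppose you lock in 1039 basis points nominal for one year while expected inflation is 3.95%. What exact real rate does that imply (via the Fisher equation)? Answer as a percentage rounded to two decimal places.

1 + r = 1.10390 / 1.03950 = 1.061953
r = 1.061953 − 1 = 6.1953%, i.e. 6.20%.

6.20%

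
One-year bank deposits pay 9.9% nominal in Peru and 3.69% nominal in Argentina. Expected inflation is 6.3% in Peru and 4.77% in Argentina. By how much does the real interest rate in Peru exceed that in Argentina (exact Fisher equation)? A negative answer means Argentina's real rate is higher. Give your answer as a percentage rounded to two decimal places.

4.42%

Peru: (1 + 0.0990)/(1 + 0.0630) − 1 = 3.3866%
Argentina: (1 + 0.0369)/(1 + 0.0477) − 1 = -1.0308%
Differential = 3.3866% − (-1.0308%) = 4.4175% → 4.42%.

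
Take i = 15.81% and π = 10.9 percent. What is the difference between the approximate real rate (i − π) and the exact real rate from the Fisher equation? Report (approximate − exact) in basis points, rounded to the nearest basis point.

48 basis points

Approximate: r ≈ 15.810% − 10.900% = 4.9100%
Exact: (1 + 0.1581)/(1 + 0.1090) − 1 = 4.4274%
Error = 4.9100% − 4.4274% = 0.4826% → 48 basis points.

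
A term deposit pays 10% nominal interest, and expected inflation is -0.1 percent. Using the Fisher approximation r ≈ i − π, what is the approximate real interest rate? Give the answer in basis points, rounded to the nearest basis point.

r ≈ i − π = 10% − (-0.1%) = 1010 basis points.

1010 basis points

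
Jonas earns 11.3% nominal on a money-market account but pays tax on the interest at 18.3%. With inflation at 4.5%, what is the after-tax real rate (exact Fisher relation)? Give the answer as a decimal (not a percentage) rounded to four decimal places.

0.0453

After-tax nominal return = 11.3% × (1 − 0.183) = 9.2321%.
1 + r = 1.092321 / 1.04500 = 1.045283
After-tax real rate = 1.045283 − 1 → 0.0453.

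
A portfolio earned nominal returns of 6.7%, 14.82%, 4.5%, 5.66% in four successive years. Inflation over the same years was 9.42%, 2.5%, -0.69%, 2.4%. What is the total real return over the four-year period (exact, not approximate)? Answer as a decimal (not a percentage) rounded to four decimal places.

Compound the nominal returns: 1.0670 × 1.1482 × 1.0450 × 1.0566 = 1.352723.
Compound inflation: 1.0942 × 1.0250 × 0.9931 × 1.0240 = 1.140548.
Deflate: 1.352723 / 1.140548 = 1.186029.
Total real return = 1.186029 − 1 → 0.1860.

0.1860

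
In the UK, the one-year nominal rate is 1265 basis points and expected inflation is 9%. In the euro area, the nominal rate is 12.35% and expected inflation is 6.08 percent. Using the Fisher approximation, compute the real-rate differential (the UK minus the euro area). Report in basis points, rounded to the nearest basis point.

The UK: 12.65% − 9% = 3.650%
The euro area: 12.35% − 6.08% = 6.270%
Differential = -2.620% → -262 basis points.

-262 basis points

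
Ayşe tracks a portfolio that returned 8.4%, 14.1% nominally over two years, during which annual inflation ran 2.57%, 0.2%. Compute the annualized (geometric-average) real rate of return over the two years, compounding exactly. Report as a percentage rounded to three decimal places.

9.702%

Nominal growth factor = 1.0840 × 1.1410 = 1.23684400
Price-level growth factor = 1.0257 × 1.0020 = 1.02775140
Real growth factor = 1.23684400 / 1.02775140 = 1.20344667
Annualized real rate = 1.20344667^(1/2) − 1 = 9.7017% → 9.702%.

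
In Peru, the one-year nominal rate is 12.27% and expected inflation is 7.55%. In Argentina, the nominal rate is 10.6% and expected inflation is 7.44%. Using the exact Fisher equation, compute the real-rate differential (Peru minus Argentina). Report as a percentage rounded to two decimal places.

1.45%

Peru: (1 + 0.1227)/(1 + 0.0755) − 1 = 4.3887%
Argentina: (1 + 0.1060)/(1 + 0.0744) − 1 = 2.9412%
Differential = 4.3887% − 2.9412% = 1.4475% → 1.45%.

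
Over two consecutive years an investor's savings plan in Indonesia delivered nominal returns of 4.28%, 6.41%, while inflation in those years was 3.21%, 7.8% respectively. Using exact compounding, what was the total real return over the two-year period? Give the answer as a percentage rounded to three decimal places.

-0.266%

Nominal growth factor = 1.0428 × 1.0641 = 1.109643
Price-level growth factor = 1.0321 × 1.0780 = 1.112604
Real growth factor = 1.109643 / 1.112604 = 0.997339
Total real return = 0.997339 − 1 → -0.266%.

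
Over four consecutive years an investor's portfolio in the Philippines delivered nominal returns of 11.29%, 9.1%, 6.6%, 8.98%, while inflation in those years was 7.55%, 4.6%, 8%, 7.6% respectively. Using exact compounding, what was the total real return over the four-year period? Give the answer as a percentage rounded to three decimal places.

7.896%

Compound the nominal returns: 1.1129 × 1.0910 × 1.0660 × 1.0898 = 1.410538.
Compound inflation: 1.0755 × 1.0460 × 1.0800 × 1.0760 = 1.307309.
Deflate: 1.410538 / 1.307309 = 1.078964.
Total real return = 1.078964 − 1 → 7.896%.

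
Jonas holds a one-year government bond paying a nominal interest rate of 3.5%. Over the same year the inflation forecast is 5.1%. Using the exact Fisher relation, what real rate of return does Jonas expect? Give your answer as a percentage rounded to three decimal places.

-1.522%

1 + r = 1.03500 / 1.05100 = 0.984776
r = 0.984776 − 1 = -1.5224%, i.e. -1.522%.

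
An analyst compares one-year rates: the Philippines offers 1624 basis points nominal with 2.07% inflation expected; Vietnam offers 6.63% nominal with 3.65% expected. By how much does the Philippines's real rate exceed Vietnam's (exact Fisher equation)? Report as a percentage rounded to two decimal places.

The Philippines: (1 + 0.1624)/(1 + 0.0207) − 1 = 13.8826%
Vietnam: (1 + 0.0663)/(1 + 0.0365) − 1 = 2.8751%
Differential = 13.8826% − 2.8751% = 11.0076% → 11.01%.

11.01%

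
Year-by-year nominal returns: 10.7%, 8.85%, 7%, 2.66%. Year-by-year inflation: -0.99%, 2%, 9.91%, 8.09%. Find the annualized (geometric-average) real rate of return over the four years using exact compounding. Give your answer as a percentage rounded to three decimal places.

2.486%

Compound the nominal returns: 1.1070 × 1.0885 × 1.0700 × 1.0266 = 1.32361321.
Compound inflation: 0.9901 × 1.0200 × 1.0991 × 1.0809 = 1.19978094.
Deflate: 1.32361321 / 1.19978094 = 1.10321240.
Annualized real rate = 1.10321240^(1/4) − 1 = 2.4861% → 2.486%.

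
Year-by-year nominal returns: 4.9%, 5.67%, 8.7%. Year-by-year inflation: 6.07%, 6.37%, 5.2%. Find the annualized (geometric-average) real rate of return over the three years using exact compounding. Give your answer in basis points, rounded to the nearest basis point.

Compound the nominal returns: 1.0490 × 1.0567 × 1.0870 = 1.20491591.
Compound inflation: 1.0607 × 1.0637 × 1.0520 = 1.18693645.
Deflate: 1.20491591 / 1.18693645 = 1.01514779.
Annualized real rate = 1.01514779^(1/3) − 1 = 0.5024% → 50 basis points.

50 basis points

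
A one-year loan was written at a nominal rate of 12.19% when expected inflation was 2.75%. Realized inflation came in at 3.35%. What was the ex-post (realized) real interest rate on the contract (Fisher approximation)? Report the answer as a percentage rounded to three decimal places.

8.840%

Ex-post: 12.19% − 3.35% = 8.840%
So the realized real rate is 8.840%.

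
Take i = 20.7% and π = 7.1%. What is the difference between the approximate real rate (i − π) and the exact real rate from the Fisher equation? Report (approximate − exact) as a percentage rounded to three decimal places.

Approximate: r ≈ 20.700% − 7.100% = 13.6000%
Exact: (1 + 0.2070)/(1 + 0.0710) − 1 = 12.6984%
Error = 13.6000% − 12.6984% = 0.9016% → 0.902%.

0.902%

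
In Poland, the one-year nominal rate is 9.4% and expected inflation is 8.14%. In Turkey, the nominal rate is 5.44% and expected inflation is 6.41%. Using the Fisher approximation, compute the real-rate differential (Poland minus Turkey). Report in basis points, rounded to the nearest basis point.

223 basis points

Poland: 9.4% − 8.14% = 1.260%
Turkey: 5.44% − 6.41% = -0.970%
Differential = 2.230% → 223 basis points.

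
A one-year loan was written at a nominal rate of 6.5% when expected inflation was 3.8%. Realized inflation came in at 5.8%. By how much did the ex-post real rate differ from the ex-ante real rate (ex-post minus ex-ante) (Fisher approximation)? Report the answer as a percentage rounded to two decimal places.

Ex-ante: 6.5% − 3.8% = 2.700%
Ex-post: 6.5% − 5.8% = 0.700%
Difference (ex-post − ex-ante) = -2.0000% → -2.00%.

-2.00%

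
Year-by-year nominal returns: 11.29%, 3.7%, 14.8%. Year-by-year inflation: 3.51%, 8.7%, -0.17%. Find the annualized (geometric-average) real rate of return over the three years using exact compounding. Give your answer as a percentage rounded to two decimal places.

5.66%

Nominal growth factor = 1.1129 × 1.0370 × 1.1480 = 1.32488074
Price-level growth factor = 1.0351 × 1.0870 × 0.9983 = 1.12324094
Real growth factor = 1.32488074 / 1.12324094 = 1.17951607
Annualized real rate = 1.17951607^(1/3) − 1 = 5.6577% → 5.66%.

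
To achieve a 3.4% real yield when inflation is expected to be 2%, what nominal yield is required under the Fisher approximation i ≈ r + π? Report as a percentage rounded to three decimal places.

5.400%

i ≈ r + π = 3.4% + 2% = 5.400%.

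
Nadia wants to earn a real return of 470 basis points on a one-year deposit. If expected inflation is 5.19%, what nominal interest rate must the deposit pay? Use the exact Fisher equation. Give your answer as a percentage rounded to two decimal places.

10.13%

(1 + i) = (1 + r)(1 + π) = 1.04700 × 1.05190 = 1.1013393
i = 1.1013393 − 1, so the required nominal rate is 10.13%.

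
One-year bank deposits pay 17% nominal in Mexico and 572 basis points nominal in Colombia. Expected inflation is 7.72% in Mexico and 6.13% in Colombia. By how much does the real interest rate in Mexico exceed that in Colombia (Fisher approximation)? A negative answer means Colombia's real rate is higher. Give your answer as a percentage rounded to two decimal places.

Mexico: 17% − 7.72% = 9.280%
Colombia: 5.72% − 6.13% = -0.410%
Differential = 9.690% → 9.69%.

9.69%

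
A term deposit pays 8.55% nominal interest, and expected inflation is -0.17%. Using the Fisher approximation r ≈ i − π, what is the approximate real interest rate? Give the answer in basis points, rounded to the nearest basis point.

872 basis points

r ≈ i − π = 8.55% − (-0.17%) = 872 basis points.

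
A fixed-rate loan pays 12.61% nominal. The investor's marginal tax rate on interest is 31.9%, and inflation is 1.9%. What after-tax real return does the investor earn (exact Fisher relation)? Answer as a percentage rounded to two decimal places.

6.56%

After-tax nominal return = 12.61% × (1 − 0.319) = 8.58741%.
1 + r = 1.0858741 / 1.01900 = 1.065627
After-tax real rate = 1.065627 − 1 → 6.56%.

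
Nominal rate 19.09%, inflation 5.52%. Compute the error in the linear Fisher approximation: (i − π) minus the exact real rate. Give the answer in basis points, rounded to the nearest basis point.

71 basis points

Approximate: r ≈ 19.090% − 5.520% = 13.5700%
Exact: (1 + 0.1909)/(1 + 0.0552) − 1 = 12.8601%
Error = 13.5700% − 12.8601% = 0.7099% → 71 basis points.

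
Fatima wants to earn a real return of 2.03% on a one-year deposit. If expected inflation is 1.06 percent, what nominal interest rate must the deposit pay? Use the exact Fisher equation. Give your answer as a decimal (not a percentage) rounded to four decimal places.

0.0311

(1 + i) = (1 + r)(1 + π) = 1.02030 × 1.01060 = 1.03111518
i = 1.03111518 − 1, so the required nominal rate is 0.0311.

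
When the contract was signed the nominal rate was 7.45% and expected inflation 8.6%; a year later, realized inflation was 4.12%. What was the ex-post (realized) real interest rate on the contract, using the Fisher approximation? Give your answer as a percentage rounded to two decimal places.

3.33%

Ex-post: 7.45% − 4.12% = 3.330%
So the realized real rate is 3.33%.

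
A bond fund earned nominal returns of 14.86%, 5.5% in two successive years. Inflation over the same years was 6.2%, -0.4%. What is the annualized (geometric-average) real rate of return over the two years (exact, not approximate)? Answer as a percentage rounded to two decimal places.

7.03%

Compound the nominal returns: 1.1486 × 1.0550 = 1.21177300.
Compound inflation: 1.0620 × 0.9960 = 1.05775200.
Deflate: 1.21177300 / 1.05775200 = 1.14561164.
Annualized real rate = 1.14561164^(1/2) − 1 = 7.0332% → 7.03%.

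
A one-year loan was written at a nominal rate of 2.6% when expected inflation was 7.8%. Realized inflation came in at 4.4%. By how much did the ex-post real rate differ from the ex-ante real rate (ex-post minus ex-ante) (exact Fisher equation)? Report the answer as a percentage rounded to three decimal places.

Ex-ante: (1 + 0.0260)/(1 + 0.0780) − 1 = -4.8237%
Ex-post: (1 + 0.0260)/(1 + 0.0440) − 1 = -1.7241%
Difference (ex-post − ex-ante) = 3.0996% → 3.100%.

3.100%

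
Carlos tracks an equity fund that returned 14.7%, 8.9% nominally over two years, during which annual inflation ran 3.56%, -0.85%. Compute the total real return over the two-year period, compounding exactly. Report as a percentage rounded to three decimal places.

21.648%

Nominal growth factor = 1.1470 × 1.0890 = 1.249083
Price-level growth factor = 1.0356 × 0.9915 = 1.026797
Real growth factor = 1.249083 / 1.026797 = 1.216484
Total real return = 1.216484 − 1 → 21.648%.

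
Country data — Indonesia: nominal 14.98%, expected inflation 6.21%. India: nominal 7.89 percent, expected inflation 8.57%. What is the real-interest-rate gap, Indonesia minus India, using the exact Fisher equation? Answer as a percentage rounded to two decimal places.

Indonesia: (1 + 0.1498)/(1 + 0.0621) − 1 = 8.2572%
India: (1 + 0.0789)/(1 + 0.0857) − 1 = -0.6263%
Differential = 8.2572% − (-0.6263%) = 8.8836% → 8.88%.

8.88%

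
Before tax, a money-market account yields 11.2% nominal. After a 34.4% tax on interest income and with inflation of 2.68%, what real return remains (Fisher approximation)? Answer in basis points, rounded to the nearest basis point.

467 basis points

After-tax nominal return = 11.2% × (1 − 0.344) = 7.3472%.
r ≈ 7.3472% − 2.68% → 467 basis points.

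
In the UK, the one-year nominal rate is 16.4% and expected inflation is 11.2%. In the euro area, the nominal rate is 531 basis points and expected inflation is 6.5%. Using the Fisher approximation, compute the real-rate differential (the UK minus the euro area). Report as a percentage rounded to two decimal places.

6.39%

The UK: 16.4% − 11.2% = 5.200%
The euro area: 5.31% − 6.5% = -1.190%
Differential = 6.390% → 6.39%.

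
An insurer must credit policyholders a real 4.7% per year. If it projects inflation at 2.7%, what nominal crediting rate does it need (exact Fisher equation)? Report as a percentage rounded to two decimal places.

(1 + i) = (1 + r)(1 + π) = 1.04700 × 1.02700 = 1.075269
i = 1.075269 − 1, so the required nominal rate is 7.53%.

7.53%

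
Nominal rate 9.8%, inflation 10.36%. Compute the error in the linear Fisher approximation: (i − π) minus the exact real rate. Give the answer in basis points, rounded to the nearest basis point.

-5 basis points

Approximate: r ≈ 9.800% − 10.360% = -0.5600%
Exact: (1 + 0.0980)/(1 + 0.1036) − 1 = -0.5074%
Error = -0.5600% − (-0.5074%) = -0.0526% → -5 basis points.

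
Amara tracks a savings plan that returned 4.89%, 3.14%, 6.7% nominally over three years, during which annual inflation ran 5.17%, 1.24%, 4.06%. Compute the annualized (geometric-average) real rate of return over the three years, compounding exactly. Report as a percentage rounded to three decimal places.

1.375%

Compound the nominal returns: 1.0489 × 1.0314 × 1.0670 = 1.15431844.
Compound inflation: 1.0517 × 1.0124 × 1.0406 = 1.10796957.
Deflate: 1.15431844 / 1.10796957 = 1.04183226.
Annualized real rate = 1.04183226^(1/3) − 1 = 1.3754% → 1.375%.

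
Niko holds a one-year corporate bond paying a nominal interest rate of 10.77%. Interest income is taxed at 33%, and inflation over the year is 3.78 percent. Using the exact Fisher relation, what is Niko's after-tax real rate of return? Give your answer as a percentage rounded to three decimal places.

3.311%

After-tax nominal return = 10.77% × (1 − 0.33) = 7.2159%.
1 + r = 1.072159 / 1.03780 = 1.033108
After-tax real rate = 1.033108 − 1 → 3.311%.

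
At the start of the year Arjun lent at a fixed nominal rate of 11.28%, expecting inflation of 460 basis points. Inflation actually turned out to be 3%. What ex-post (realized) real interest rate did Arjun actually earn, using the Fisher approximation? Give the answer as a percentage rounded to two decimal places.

8.28%

Ex-post: 11.28% − 3% = 8.280%
So the realized real rate is 8.28%.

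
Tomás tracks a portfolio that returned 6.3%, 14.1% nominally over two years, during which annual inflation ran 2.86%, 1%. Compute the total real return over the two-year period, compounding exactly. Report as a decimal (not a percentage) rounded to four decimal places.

0.1675

Nominal growth factor = 1.0630 × 1.1410 = 1.212883
Price-level growth factor = 1.0286 × 1.0100 = 1.038886
Real growth factor = 1.212883 / 1.038886 = 1.167484
Total real return = 1.167484 − 1 → 0.1675.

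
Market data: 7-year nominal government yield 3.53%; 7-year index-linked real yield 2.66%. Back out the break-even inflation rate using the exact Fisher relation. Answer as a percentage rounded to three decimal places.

0.847%

(1 + π) = (1 + i)/(1 + r) = 1.03530 / 1.02660 = 1.0084746
Break-even inflation = 1.0084746 − 1 → 0.847%.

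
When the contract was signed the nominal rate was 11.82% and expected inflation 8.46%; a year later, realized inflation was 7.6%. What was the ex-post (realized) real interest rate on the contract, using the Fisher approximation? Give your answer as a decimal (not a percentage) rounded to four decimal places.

0.0422

Ex-post: 11.82% − 7.6% = 4.220%
So the realized real rate is 0.0422.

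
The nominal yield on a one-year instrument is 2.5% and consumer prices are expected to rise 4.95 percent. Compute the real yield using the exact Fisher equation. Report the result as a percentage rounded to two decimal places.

-2.33%

By the Fisher identity, 1 + r = (1 + i)/(1 + π).
1 + r = 1.02500 / 1.04950 = 0.976656
r = 0.976656 − 1 = -2.3344%, i.e. -2.33%.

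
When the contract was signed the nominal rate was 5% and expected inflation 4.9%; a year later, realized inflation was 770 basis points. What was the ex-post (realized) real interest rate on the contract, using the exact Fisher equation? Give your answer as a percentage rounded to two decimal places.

Ex-post: (1 + 0.0500)/(1 + 0.0770) − 1 = -2.5070%
So the realized real rate is -2.51%.

-2.51%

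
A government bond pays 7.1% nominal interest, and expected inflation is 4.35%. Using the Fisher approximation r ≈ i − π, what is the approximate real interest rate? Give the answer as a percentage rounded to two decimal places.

r ≈ i − π = 7.1% − 4.35% = 2.75%.

2.75%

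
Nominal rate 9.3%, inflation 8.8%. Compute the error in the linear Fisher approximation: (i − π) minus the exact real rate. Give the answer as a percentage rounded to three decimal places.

Approximate: r ≈ 9.300% − 8.800% = 0.5000%
Exact: (1 + 0.0930)/(1 + 0.0880) − 1 = 0.4596%
Error = 0.5000% − 0.4596% = 0.0404% → 0.040%.

0.040%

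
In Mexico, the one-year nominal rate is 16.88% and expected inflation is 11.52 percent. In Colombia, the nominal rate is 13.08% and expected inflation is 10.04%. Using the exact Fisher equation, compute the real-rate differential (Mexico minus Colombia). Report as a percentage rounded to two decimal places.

2.04%

Mexico: (1 + 0.1688)/(1 + 0.1152) − 1 = 4.8063%
Colombia: (1 + 0.1308)/(1 + 0.1004) − 1 = 2.7626%
Differential = 4.8063% − 2.7626% = 2.0437% → 2.04%.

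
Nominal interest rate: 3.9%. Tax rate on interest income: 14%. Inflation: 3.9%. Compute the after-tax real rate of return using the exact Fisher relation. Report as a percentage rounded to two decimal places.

After-tax nominal return = 3.9% × (1 − 0.14) = 3.3540%.
1 + r = 1.03354 / 1.03900 = 0.994745
After-tax real rate = 0.994745 − 1 → -0.53%.

-0.53%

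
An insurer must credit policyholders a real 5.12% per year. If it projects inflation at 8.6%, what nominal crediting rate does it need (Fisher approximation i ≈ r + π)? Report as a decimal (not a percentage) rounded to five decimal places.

0.13720

i ≈ r + π = 5.12% + 8.6% = 0.13720.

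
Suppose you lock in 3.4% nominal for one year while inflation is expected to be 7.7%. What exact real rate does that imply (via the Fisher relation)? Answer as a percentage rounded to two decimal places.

-3.99%

By the Fisher relation, 1 + r = (1 + i)/(1 + π).
1 + r = 1.03400 / 1.07700 = 0.960074
r = 0.960074 − 1 = -3.9926%, i.e. -3.99%.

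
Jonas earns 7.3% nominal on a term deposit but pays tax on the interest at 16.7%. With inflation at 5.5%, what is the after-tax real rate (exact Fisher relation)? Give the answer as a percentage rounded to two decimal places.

0.55%

After-tax nominal return = 7.3% × (1 − 0.167) = 6.0809%.
1 + r = 1.060809 / 1.05500 = 1.005506
After-tax real rate = 1.005506 − 1 → 0.55%.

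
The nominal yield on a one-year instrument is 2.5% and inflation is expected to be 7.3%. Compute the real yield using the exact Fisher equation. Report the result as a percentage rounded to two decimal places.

-4.47%

1 + r = 1.02500 / 1.07300 = 0.955266
r = 0.955266 − 1 = -4.4734%, i.e. -4.47%.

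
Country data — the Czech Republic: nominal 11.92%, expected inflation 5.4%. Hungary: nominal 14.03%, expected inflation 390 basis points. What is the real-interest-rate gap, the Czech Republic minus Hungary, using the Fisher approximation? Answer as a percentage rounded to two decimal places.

The Czech Republic: 11.92% − 5.4% = 6.520%
Hungary: 14.03% − 3.9% = 10.130%
Differential = -3.610% → -3.61%.

-3.61%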